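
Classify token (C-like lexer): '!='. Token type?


Pattern: operator symbol
Type: OPERATOR


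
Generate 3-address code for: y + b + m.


Break into single-operator statements:
t1 = y + b
t2 = t1 + m


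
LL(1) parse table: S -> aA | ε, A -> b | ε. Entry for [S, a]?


For [S, a]: 'a' ∈ FIRST(aA)
Entry: S -> aA


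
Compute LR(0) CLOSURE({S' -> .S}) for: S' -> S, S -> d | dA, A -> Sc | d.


Start: S' -> .S
For each item with dot before a nonterminal B, add B -> .γ for every B-production
Closure: [S' -> .S, S -> .d, S -> .dA]


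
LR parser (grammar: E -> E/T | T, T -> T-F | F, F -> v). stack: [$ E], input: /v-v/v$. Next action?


shift '/' to continue E -> E/T
Action: shift


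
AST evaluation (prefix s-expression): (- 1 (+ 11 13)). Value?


Evaluate inner: (+ 11 13) = 24
Evaluate root: (- 1 24) = -23
Result: -23


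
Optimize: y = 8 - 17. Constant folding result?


8 - 17 = -9 at compile time
Optimized: y = -9


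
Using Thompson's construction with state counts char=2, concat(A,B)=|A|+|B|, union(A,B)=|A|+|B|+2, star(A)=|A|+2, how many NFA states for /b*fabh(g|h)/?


Syntax tree has 7 char leaf(s), 1 union(s), 1 star(s)
chars contribute 7×2 = 14; each union adds +2; each star adds +2
Total: 14 + 2 + 2 = 18 states


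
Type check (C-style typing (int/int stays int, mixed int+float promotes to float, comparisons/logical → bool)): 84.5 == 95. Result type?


Operand types: float == int
Rule: comparison yields bool
Result type: bool


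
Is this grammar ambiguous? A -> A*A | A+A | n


'n*n+n' has two parse trees (no precedence encoded between * and +)
Ambiguous


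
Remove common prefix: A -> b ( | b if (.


Common prefix: 'b'
Factored: A -> b A', A' -> ( | if (


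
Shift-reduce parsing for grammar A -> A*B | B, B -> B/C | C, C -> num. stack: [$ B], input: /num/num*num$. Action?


shift '/' to continue B -> B/C
Action: shift


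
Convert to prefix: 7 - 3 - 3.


left-to-right (same/higher precedence on left): tree is (- (- 7 3) 3)
Prefix: - - 7 3 3


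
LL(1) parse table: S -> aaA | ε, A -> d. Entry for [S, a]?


For [S, a]: 'a' ∈ FIRST(aaA)
Entry: S -> aaA


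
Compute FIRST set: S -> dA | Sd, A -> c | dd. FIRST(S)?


Per alternative of S: FIRST(dA) = {d}; FIRST(Sd) = {d}
FIRST(S) = {d}


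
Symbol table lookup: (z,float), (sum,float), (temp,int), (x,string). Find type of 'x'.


Lookup 'x' → type string


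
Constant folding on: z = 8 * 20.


8 * 20 = 160 at compile time
Optimized: z = 160


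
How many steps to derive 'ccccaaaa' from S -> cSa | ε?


Derivation: S => cSa => ccSaa => cccSaaa => ccccSaaaa => ccccaaaa
Steps: 5


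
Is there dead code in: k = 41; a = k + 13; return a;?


k is read by a's definition; a is returned
No dead code


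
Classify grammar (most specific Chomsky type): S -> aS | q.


Right-linear: every RHS is a terminal or a terminal followed by one nonterminal
Classification: Type 3 (Regular)


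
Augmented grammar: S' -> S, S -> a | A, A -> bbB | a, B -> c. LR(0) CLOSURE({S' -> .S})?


Start: S' -> .S
For each item with dot before a nonterminal B, add B -> .γ for every B-production
Closure: [S' -> .S, S -> .a, S -> .A, A -> .bbB, A -> .a]


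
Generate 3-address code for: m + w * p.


Break into single-operator statements:
t1 = w * p
t2 = m + t1


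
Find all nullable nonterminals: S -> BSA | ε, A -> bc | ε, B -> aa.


A nonterminal is nullable iff some alternative derives ε (directly, or every symbol in it is nullable)
Nullable: {A, S}


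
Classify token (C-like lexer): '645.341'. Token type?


Pattern: digits with a decimal point
Type: FLOAT_LITERAL


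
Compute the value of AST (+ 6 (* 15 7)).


Evaluate inner: (* 15 7) = 105
Evaluate root: (+ 6 105) = 111
Result: 111


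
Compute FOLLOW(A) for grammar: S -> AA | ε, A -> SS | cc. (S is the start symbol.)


$ ∈ FOLLOW(S). For each A -> αBβ: add FIRST(β)\{ε} to FOLLOW(B); if β nullable, add FOLLOW(A).
FOLLOW(A) = {$, c}


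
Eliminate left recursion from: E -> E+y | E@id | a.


Left-recursive alternatives: E+y, E@id; non-recursive: a
Introduce E': E -> aE', E' -> +yE' | @idE' | ε


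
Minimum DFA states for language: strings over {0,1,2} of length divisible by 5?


Track length mod 5: states 0..4, accept at 0
Minimal DFA: 5 states


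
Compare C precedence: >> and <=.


'>>' is shift (level 8); '<=' is relational (level 7)
Higher level binds tighter
'>>' has higher precedence than '<='


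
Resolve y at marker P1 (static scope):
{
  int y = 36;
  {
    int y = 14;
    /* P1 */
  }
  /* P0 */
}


y declared in the same block as P1
y = 14


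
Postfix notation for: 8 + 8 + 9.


Left to right (same or higher precedence on left)
Postfix: 8 8 + 9 +


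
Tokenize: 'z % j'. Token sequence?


Scan left to right, longest-match per lexeme
Tokens: ID(z), OP(%), ID(j)


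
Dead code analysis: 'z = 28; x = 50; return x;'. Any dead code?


z is assigned but never read
Dead: 'z = 28'


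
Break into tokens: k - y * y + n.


Scan left to right, longest-match per lexeme
Tokens: ID(k), OP(-), ID(y), OP(*), ID(y), OP(+), ID(n)


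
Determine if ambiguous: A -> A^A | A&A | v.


'v^v&v' has two parse trees (no precedence encoded between ^ and &)
Ambiguous


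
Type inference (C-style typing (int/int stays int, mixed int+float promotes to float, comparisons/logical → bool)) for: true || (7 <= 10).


Operand types: bool || bool
Rule: logical operators take bool operands and yield bool
Result type: bool


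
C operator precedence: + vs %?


'%' is multiplicative (level 10); '+' is additive (level 9)
Higher level binds tighter
'%' has higher precedence than '+'


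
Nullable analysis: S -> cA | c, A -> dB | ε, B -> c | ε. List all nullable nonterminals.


A nonterminal is nullable iff some alternative derives ε (directly, or every symbol in it is nullable)
Nullable: {A, B}


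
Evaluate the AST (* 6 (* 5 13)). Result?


Evaluate inner: (* 5 13) = 65
Evaluate root: (* 6 65) = 390
Result: 390


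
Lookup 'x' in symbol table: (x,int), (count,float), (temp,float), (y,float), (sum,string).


Lookup 'x' → type int


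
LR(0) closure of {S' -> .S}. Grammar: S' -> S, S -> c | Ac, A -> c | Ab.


Start: S' -> .S
For each item with dot before a nonterminal B, add B -> .γ for every B-production
Closure: [S' -> .S, S -> .c, S -> .Ac, A -> .c, A -> .Ab]


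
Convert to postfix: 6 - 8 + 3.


Left to right (same or higher precedence on left)
Postfix: 6 8 - 3 +


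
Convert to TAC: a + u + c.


Break into single-operator statements:
t1 = a + u
t2 = t1 + c


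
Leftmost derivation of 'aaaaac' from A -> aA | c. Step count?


Derivation: A => aA => aaA => aaaA => aaaaA => aaaaaA => aaaaac
Steps: 6


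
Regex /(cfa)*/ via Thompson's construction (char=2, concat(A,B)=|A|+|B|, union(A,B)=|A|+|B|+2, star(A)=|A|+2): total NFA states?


Syntax tree has 3 char leaf(s), 0 union(s), 1 star(s)
chars contribute 3×2 = 6; each union adds +2; each star adds +2
Total: 6 + 0 + 2 = 8 states


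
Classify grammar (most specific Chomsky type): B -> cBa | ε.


Single nonterminal LHS, but c^n a^n is not regular
Classification: Type 2 (Context-Free)


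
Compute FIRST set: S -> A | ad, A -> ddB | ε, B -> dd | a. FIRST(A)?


Per alternative of A: FIRST(ddB) = {d}; FIRST(ε) = {ε}
FIRST(A) = {d, ε}


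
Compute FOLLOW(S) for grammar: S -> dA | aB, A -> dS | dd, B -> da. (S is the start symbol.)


$ ∈ FOLLOW(S). For each A -> αBβ: add FIRST(β)\{ε} to FOLLOW(B); if β nullable, add FOLLOW(A).
FOLLOW(S) = {$}


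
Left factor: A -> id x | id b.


Common prefix: 'id'
Factored: A -> id A', A' -> x | b


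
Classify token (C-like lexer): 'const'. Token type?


Pattern: reserved word
Type: KEYWORD


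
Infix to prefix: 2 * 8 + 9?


left-to-right (same/higher precedence on left): tree is (+ (* 2 8) 9)
Prefix: + * 2 8 9


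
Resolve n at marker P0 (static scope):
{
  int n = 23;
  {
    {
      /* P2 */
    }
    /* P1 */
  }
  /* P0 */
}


n declared in the same block as P0
n = 23


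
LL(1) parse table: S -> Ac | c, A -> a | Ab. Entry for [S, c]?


For [S, c]: 'c' ∈ FIRST(c)
Entry: S -> c


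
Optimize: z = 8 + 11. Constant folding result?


8 + 11 = 19 at compile time
Optimized: z = 19


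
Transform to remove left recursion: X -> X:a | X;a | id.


Left-recursive alternatives: X:a, X;a; non-recursive: id
Introduce X': X -> idX', X' -> :aX' | ;aX' | ε


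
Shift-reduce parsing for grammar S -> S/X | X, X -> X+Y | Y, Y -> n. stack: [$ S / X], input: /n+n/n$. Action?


handle 'S/X' on top; lookahead ∈ FOLLOW(S) = {/, $}
Action: reduce (S -> S/X)


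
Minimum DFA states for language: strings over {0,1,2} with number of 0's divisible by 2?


Track (count of 0) mod 2: states 0..1, accept at 0
Minimal DFA: 2 states


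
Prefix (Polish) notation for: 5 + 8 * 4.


'*' binds tighter: tree is (+ 5 (* 8 4))
Prefix: + 5 * 8 4


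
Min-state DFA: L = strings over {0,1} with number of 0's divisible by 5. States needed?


Track (count of 0) mod 5: states 0..4, accept at 0
Minimal DFA: 5 states


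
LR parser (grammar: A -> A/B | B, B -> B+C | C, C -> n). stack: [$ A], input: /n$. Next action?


shift '/' to continue A -> A/B
Action: shift


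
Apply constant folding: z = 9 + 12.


9 + 12 = 21 at compile time
Optimized: z = 21


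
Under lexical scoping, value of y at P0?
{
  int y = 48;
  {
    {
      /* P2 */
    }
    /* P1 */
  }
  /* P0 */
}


y declared in the same block as P0
y = 48


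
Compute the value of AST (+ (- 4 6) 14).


Evaluate inner: (- 4 6) = -2
Evaluate root: (+ -2 14) = 12
Result: 12


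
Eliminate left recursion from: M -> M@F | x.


Left-recursive alternatives: M@F; non-recursive: x
Introduce M': M -> xM', M' -> @FM' | ε


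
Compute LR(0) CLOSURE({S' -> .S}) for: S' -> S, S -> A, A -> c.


Start: S' -> .S
For each item with dot before a nonterminal B, add B -> .γ for every B-production
Closure: [S' -> .S, S -> .A, A -> .c]


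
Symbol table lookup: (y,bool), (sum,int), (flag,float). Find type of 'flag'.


Lookup 'flag' → type float


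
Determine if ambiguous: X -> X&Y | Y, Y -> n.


precedence layered via separate nonterminal Y: deterministic
Unambiguous


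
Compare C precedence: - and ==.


'-' is additive (level 9); '==' is equality (level 6)
Higher level binds tighter
'-' has higher precedence than '=='


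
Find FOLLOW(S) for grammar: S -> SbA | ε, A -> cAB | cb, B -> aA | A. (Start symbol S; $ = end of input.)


$ ∈ FOLLOW(S). For each A -> αBβ: add FIRST(β)\{ε} to FOLLOW(B); if β nullable, add FOLLOW(A).
FOLLOW(S) = {$, b}


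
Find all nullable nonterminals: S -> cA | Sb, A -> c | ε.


A nonterminal is nullable iff some alternative derives ε (directly, or every symbol in it is nullable)
Nullable: {A}


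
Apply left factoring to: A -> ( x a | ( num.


Common prefix: '('
Factored: A -> ( A', A' -> x a | num


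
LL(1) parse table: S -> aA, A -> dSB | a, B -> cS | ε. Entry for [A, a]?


For [A, a]: 'a' ∈ FIRST(a)
Entry: A -> a


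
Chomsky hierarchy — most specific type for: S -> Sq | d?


Left-linear: every RHS is a terminal or one nonterminal followed by a terminal
Classification: Type 3 (Regular)


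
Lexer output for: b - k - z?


Scan left to right, longest-match per lexeme
Tokens: ID(b), OP(-), ID(k), OP(-), ID(z)


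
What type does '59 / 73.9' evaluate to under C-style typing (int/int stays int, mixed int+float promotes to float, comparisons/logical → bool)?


Operand types: int / float
Rule: mixed int/float promotes to float; int/int stays int
Result type: float


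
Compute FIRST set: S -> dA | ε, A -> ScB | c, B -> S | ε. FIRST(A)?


Per alternative of A: FIRST(ScB) = {c, d}; FIRST(c) = {c}
FIRST(A) = {c, d}


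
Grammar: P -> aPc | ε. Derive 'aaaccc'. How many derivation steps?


Derivation: P => aPc => aaPcc => aaaPccc => aaaccc
Steps: 4


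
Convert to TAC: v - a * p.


Break into single-operator statements:
t1 = a * p
t2 = v - t1


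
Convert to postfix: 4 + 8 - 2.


Left to right (same or higher precedence on left)
Postfix: 4 8 + 2 -


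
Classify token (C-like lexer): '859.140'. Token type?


Pattern: digits with a decimal point
Type: FLOAT_LITERAL


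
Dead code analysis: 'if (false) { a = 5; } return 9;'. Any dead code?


condition is constant false, so the whole block is unreachable
Dead: 'if (false) { a = 5; }'


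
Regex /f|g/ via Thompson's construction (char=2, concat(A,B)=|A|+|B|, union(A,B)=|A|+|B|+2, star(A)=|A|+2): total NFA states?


Syntax tree has 2 char leaf(s), 1 union(s), 0 star(s)
chars contribute 2×2 = 4; each union adds +2; each star adds +2
Total: 4 + 2 + 0 = 6 states


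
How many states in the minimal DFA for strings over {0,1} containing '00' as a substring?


KMP-style automaton: 2 progress states + 1 absorbing accept = 3
Minimal DFA: 3 states


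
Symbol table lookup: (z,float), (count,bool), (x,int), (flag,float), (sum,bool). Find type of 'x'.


Lookup 'x' → type int


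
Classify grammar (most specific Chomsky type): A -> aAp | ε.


Single nonterminal LHS, but a^n p^n is not regular
Classification: Type 2 (Context-Free)


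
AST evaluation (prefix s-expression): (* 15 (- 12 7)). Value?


Evaluate inner: (- 12 7) = 5
Evaluate root: (* 15 5) = 75
Result: 75


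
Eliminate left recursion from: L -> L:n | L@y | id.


Left-recursive alternatives: L:n, L@y; non-recursive: id
Introduce L': L -> idL', L' -> :nL' | @yL' | ε


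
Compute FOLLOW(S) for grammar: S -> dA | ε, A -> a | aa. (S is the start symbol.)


$ ∈ FOLLOW(S). For each A -> αBβ: add FIRST(β)\{ε} to FOLLOW(B); if β nullable, add FOLLOW(A).
FOLLOW(S) = {$}


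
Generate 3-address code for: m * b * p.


Break into single-operator statements:
t1 = m * b
t2 = t1 * p


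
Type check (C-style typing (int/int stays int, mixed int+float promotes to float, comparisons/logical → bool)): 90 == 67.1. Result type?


Operand types: int == float
Rule: comparison yields bool
Result type: bool


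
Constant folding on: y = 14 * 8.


14 * 8 = 112 at compile time
Optimized: y = 112


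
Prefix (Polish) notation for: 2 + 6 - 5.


left-to-right (same/higher precedence on left): tree is (- (+ 2 6) 5)
Prefix: - + 2 6 5


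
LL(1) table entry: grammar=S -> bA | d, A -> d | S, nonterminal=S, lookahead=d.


For [S, d]: 'd' ∈ FIRST(d)
Entry: S -> d


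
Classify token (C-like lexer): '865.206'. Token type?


Pattern: digits with a decimal point
Type: FLOAT_LITERAL


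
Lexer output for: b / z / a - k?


Scan left to right, longest-match per lexeme
Tokens: ID(b), OP(/), ID(z), OP(/), ID(a), OP(-), ID(k)


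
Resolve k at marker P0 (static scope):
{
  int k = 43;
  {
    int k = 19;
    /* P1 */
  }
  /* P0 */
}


k declared in the same block as P0
k = 43


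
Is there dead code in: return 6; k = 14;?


statement follows a return and is unreachable
Dead: 'k = 14'


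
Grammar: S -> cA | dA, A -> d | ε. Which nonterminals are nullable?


A nonterminal is nullable iff some alternative derives ε (directly, or every symbol in it is nullable)
Nullable: {A}


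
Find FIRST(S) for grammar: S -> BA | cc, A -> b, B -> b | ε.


Per alternative of S: FIRST(BA) = {b}; FIRST(cc) = {c}
FIRST(S) = {b, c}


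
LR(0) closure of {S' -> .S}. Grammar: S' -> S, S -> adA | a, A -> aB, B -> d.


Start: S' -> .S
For each item with dot before a nonterminal B, add B -> .γ for every B-production
Closure: [S' -> .S, S -> .adA, S -> .a]


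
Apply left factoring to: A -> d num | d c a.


Common prefix: 'd'
Factored: A -> d A', A' -> num | c a


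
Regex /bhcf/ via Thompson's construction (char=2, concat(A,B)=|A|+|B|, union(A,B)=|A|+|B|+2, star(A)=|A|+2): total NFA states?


Syntax tree has 4 char leaf(s), 0 union(s), 0 star(s)
chars contribute 4×2 = 8; each union adds +2; each star adds +2
Total: 8 + 0 + 0 = 8 states


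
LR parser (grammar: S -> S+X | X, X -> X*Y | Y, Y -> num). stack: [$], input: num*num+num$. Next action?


no handle on stack; shift 'num'
Action: shift


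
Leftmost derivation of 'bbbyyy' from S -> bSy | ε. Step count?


Derivation: S => bSy => bbSyy => bbbSyyy => bbbyyy
Steps: 4


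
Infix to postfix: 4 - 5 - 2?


Left to right (same or higher precedence on left)
Postfix: 4 5 - 2 -


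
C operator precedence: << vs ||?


'<<' is shift (level 8); '||' is logical OR (level 1)
Higher level binds tighter
'<<' has higher precedence than '||'


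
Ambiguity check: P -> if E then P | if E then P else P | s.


dangling else: 'if E then if E then s else s' parses two ways
Ambiguous


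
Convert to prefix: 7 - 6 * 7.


'*' binds tighter: tree is (- 7 (* 6 7))
Prefix: - 7 * 6 7


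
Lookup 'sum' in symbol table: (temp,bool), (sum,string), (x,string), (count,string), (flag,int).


Lookup 'sum' → type string


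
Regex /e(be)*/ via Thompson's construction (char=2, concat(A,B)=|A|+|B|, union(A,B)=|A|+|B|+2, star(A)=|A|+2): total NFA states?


Syntax tree has 3 char leaf(s), 0 union(s), 1 star(s)
chars contribute 3×2 = 6; each union adds +2; each star adds +2
Total: 6 + 0 + 2 = 8 states


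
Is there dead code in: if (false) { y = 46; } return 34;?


condition is constant false, so the whole block is unreachable
Dead: 'if (false) { y = 46; }'


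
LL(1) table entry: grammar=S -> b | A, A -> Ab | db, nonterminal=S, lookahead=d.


For [S, d]: 'd' ∈ FIRST(A)
Entry: S -> A


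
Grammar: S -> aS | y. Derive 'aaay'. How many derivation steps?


Derivation: S => aS => aaS => aaaS => aaay
Steps: 4


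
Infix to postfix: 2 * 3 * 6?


Left to right (same or higher precedence on left)
Postfix: 2 3 * 6 *


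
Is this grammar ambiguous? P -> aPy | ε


balanced a^n…y^n: each string has a unique parse
Unambiguous


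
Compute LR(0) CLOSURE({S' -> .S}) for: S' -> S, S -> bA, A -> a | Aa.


Start: S' -> .S
For each item with dot before a nonterminal B, add B -> .γ for every B-production
Closure: [S' -> .S, S -> .bA]


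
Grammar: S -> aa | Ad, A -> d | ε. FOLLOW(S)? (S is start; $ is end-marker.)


$ ∈ FOLLOW(S). For each A -> αBβ: add FIRST(β)\{ε} to FOLLOW(B); if β nullable, add FOLLOW(A).
FOLLOW(S) = {$}


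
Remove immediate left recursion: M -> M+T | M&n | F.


Left-recursive alternatives: M+T, M&n; non-recursive: F
Introduce M': M -> FM', M' -> +TM' | &nM' | ε


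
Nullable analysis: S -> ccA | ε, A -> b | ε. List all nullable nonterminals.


A nonterminal is nullable iff some alternative derives ε (directly, or every symbol in it is nullable)
Nullable: {A, S}


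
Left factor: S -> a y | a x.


Common prefix: 'a'
Factored: S -> a S', S' -> y | x


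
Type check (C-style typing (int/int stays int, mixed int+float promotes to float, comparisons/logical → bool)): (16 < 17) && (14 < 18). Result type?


Operand types: bool && bool
Rule: logical operators take bool operands and yield bool
Result type: bool


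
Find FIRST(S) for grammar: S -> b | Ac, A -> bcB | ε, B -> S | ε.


Per alternative of S: FIRST(b) = {b}; FIRST(Ac) = {b, c}
FIRST(S) = {b, c}


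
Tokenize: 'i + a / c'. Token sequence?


Scan left to right, longest-match per lexeme
Tokens: ID(i), OP(+), ID(a), OP(/), ID(c)


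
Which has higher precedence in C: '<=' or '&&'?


'<=' is relational (level 7); '&&' is logical AND (level 2)
Higher level binds tighter
'<=' has higher precedence than '&&'


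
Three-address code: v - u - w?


Break into single-operator statements:
t1 = v - u
t2 = t1 - w


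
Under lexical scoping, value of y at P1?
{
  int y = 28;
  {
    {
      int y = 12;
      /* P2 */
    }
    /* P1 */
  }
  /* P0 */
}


P1's block does not declare y; resolves to the enclosing declaration at depth 0
y = 28


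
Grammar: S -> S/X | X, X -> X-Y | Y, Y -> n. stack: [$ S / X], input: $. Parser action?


handle 'S/X' on top; lookahead ∈ FOLLOW(S) = {/, $}
Action: reduce (S -> S/X)


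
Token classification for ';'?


Pattern: delimiter/punctuation
Type: PUNCTUATION


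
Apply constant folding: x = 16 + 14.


16 + 14 = 30 at compile time
Optimized: x = 30


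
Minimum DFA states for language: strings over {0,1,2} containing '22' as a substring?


KMP-style automaton: 2 progress states + 1 absorbing accept = 3
Minimal DFA: 3 states


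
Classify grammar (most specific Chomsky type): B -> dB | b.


Right-linear: every RHS is a terminal or a terminal followed by one nonterminal
Classification: Type 3 (Regular)


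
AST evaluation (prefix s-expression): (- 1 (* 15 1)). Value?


Evaluate inner: (* 15 1) = 15
Evaluate root: (- 1 15) = -14
Result: -14


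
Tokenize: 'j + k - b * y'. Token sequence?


Scan left to right, longest-match per lexeme
Tokens: ID(j), OP(+), ID(k), OP(-), ID(b), OP(*), ID(y)


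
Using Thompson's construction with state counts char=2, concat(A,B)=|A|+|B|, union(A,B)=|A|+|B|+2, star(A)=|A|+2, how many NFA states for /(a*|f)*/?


Syntax tree has 2 char leaf(s), 1 union(s), 2 star(s)
chars contribute 2×2 = 4; each union adds +2; each star adds +2
Total: 4 + 2 + 4 = 10 states


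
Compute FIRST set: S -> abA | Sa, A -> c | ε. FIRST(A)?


Per alternative of A: FIRST(c) = {c}; FIRST(ε) = {ε}
FIRST(A) = {c, ε}


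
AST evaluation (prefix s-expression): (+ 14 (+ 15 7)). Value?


Evaluate inner: (+ 15 7) = 22
Evaluate root: (+ 14 22) = 36
Result: 36


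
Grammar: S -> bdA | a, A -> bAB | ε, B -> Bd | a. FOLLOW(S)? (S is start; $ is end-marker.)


$ ∈ FOLLOW(S). For each A -> αBβ: add FIRST(β)\{ε} to FOLLOW(B); if β nullable, add FOLLOW(A).
FOLLOW(S) = {$}


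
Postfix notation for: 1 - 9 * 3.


* has higher precedence, evaluate 9*3 first
Postfix: 1 9 3 * -


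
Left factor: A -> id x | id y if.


Common prefix: 'id'
Factored: A -> id A', A' -> x | y if


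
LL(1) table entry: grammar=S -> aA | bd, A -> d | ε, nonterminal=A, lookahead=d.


For [A, d]: 'd' ∈ FIRST(d)
Entry: A -> d


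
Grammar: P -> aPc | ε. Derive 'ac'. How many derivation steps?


Derivation: P => aPc => ac
Steps: 2


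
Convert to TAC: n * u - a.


Break into single-operator statements:
t1 = n * u
t2 = t1 - a


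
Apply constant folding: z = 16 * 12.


16 * 12 = 192 at compile time
Optimized: z = 192


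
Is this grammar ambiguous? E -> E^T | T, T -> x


precedence layered via separate nonterminal T: deterministic
Unambiguous


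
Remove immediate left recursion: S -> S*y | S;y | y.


Left-recursive alternatives: S*y, S;y; non-recursive: y
Introduce S': S -> yS', S' -> *yS' | ;yS' | ε


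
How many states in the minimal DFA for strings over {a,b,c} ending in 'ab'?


Track the longest suffix of input matching a prefix of 'ab': 3 classes (prefixes of length 0..2)
Minimal DFA: 3 states


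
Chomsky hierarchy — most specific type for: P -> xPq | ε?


Single nonterminal LHS, but x^n q^n is not regular
Classification: Type 2 (Context-Free)


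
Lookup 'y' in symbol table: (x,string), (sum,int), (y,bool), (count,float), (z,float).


Lookup 'y' → type bool


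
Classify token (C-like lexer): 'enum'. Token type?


Pattern: reserved word
Type: KEYWORD


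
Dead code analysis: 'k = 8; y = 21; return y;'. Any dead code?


k is assigned but never read
Dead: 'k = 8'


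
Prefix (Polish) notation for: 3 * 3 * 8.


left-to-right (same/higher precedence on left): tree is (* (* 3 3) 8)
Prefix: * * 3 3 8


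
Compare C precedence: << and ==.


'<<' is shift (level 8); '==' is equality (level 6)
Higher level binds tighter
'<<' has higher precedence than '=='


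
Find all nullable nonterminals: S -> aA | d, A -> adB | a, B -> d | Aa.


A nonterminal is nullable iff some alternative derives ε (directly, or every symbol in it is nullable)
Nullable: {}


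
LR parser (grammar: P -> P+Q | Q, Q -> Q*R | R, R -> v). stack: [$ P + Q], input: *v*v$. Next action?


'*' can extend Q; shift to build Q -> Q*R
Action: shift


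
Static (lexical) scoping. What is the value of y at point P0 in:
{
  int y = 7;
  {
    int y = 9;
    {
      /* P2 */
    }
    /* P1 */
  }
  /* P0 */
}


y declared in the same block as P0
y = 7


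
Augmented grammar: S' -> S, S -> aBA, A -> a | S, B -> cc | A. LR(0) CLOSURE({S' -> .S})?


Start: S' -> .S
For each item with dot before a nonterminal B, add B -> .γ for every B-production
Closure: [S' -> .S, S -> .aBA]


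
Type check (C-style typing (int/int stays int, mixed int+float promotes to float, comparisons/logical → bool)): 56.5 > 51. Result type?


Operand types: float > int
Rule: comparison yields bool
Result type: bool


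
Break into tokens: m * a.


Scan left to right, longest-match per lexeme
Tokens: ID(m), OP(*), ID(a)


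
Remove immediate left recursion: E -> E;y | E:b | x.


Left-recursive alternatives: E;y, E:b; non-recursive: x
Introduce E': E -> xE', E' -> ;yE' | :bE' | ε


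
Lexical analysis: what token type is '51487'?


Pattern: digits only
Type: INTEGER_LITERAL


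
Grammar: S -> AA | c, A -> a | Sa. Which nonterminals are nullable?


A nonterminal is nullable iff some alternative derives ε (directly, or every symbol in it is nullable)
Nullable: {}


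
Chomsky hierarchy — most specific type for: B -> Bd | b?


Left-linear: every RHS is a terminal or one nonterminal followed by a terminal
Classification: Type 3 (Regular)


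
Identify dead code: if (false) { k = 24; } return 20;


condition is constant false, so the whole block is unreachable
Dead: 'if (false) { k = 24; }'


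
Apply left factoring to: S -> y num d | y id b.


Common prefix: 'y'
Factored: S -> y S', S' -> num d | id b


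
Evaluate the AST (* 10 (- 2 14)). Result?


Evaluate inner: (- 2 14) = -12
Evaluate root: (* 10 -12) = -120
Result: -120


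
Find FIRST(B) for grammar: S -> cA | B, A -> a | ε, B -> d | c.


Per alternative of B: FIRST(d) = {d}; FIRST(c) = {c}
FIRST(B) = {c, d}


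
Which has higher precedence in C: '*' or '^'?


'*' is multiplicative (level 10); '^' is bitwise XOR (level 4)
Higher level binds tighter
'*' has higher precedence than '^'


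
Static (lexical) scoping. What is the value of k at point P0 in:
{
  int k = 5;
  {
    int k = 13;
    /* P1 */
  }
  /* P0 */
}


k declared in the same block as P0
k = 5


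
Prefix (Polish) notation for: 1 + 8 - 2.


left-to-right (same/higher precedence on left): tree is (- (+ 1 8) 2)
Prefix: - + 1 8 2


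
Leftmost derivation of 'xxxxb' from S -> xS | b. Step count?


Derivation: S => xS => xxS => xxxS => xxxxS => xxxxb
Steps: 5


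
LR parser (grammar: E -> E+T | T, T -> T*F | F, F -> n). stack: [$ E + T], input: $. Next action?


handle 'E+T' on top; lookahead ∈ FOLLOW(E) = {+, $}
Action: reduce (E -> E+T)


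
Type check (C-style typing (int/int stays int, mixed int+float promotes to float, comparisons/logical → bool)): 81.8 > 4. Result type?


Operand types: float > int
Rule: comparison yields bool
Result type: bool


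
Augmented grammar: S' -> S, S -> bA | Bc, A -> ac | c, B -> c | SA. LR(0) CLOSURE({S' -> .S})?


Start: S' -> .S
For each item with dot before a nonterminal B, add B -> .γ for every B-production
Closure: [S' -> .S, S -> .bA, S -> .Bc, B -> .c, B -> .SA]


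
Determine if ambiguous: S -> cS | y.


right-linear, alternatives start with distinct terminals 'c' vs 'y': unique leftmost derivation
Unambiguous


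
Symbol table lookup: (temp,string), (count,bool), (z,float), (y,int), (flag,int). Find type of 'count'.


Lookup 'count' → type bool


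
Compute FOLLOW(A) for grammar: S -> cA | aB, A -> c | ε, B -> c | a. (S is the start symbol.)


$ ∈ FOLLOW(S). For each A -> αBβ: add FIRST(β)\{ε} to FOLLOW(B); if β nullable, add FOLLOW(A).
FOLLOW(A) = {$}


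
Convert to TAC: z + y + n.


Break into single-operator statements:
t1 = z + y
t2 = t1 + n


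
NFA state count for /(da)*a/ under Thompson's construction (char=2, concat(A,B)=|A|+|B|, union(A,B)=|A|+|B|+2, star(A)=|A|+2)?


Syntax tree has 3 char leaf(s), 0 union(s), 1 star(s)
chars contribute 3×2 = 6; each union adds +2; each star adds +2
Total: 6 + 0 + 2 = 8 states


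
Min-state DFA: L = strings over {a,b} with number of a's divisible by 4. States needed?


Track (count of a) mod 4: states 0..3, accept at 0
Minimal DFA: 4 states


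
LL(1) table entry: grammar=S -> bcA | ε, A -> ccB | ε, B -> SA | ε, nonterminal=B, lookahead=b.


For [B, b]: 'b' ∈ FIRST(SA)
Entry: B -> SA


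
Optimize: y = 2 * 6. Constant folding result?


2 * 6 = 12 at compile time
Optimized: y = 12


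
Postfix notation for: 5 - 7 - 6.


Left to right (same or higher precedence on left)
Postfix: 5 7 - 6 -


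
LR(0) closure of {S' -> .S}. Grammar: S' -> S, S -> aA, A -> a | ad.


Start: S' -> .S
For each item with dot before a nonterminal B, add B -> .γ for every B-production
Closure: [S' -> .S, S -> .aA]


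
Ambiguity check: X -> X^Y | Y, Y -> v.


precedence layered via separate nonterminal Y: deterministic
Unambiguous


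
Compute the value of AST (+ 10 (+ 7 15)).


Evaluate inner: (+ 7 15) = 22
Evaluate root: (+ 10 22) = 32
Result: 32


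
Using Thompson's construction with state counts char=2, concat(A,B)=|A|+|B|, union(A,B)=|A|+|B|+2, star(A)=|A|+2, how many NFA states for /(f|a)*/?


Syntax tree has 2 char leaf(s), 1 union(s), 1 star(s)
chars contribute 2×2 = 4; each union adds +2; each star adds +2
Total: 4 + 2 + 2 = 8 states


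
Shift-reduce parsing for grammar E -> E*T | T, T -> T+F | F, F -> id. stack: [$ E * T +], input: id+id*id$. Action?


no handle; shift 'id'
Action: shift


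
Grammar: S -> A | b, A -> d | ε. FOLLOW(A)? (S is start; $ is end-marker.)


$ ∈ FOLLOW(S). For each A -> αBβ: add FIRST(β)\{ε} to FOLLOW(B); if β nullable, add FOLLOW(A).
FOLLOW(A) = {$}


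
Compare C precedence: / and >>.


'/' is multiplicative (level 10); '>>' is shift (level 8)
Higher level binds tighter
'/' has higher precedence than '>>'


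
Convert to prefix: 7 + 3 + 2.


left-to-right (same/higher precedence on left): tree is (+ (+ 7 3) 2)
Prefix: + + 7 3 2


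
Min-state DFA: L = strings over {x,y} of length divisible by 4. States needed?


Track length mod 4: states 0..3, accept at 0
Minimal DFA: 4 states


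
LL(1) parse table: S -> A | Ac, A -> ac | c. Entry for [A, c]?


For [A, c]: 'c' ∈ FIRST(c)
Entry: A -> c


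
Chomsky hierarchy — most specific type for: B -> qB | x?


Right-linear: every RHS is a terminal or a terminal followed by one nonterminal
Classification: Type 3 (Regular)


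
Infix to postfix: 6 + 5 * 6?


* has higher precedence, evaluate 5*6 first
Postfix: 6 5 6 * +


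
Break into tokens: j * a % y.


Scan left to right, longest-match per lexeme
Tokens: ID(j), OP(*), ID(a), OP(%), ID(y)


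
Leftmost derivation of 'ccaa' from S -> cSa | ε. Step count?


Derivation: S => cSa => ccSaa => ccaa
Steps: 3


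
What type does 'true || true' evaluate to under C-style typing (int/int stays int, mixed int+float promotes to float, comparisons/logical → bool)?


Operand types: bool || bool
Rule: logical operators take bool operands and yield bool
Result type: bool


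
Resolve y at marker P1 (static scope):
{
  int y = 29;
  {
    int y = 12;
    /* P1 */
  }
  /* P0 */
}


y declared in the same block as P1
y = 12


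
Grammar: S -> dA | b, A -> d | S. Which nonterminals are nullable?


A nonterminal is nullable iff some alternative derives ε (directly, or every symbol in it is nullable)
Nullable: {}


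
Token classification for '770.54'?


Pattern: digits with a decimal point
Type: FLOAT_LITERAL


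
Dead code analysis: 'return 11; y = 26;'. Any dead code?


statement follows a return and is unreachable
Dead: 'y = 26'


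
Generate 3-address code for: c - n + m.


Break into single-operator statements:
t1 = c - n
t2 = t1 + m


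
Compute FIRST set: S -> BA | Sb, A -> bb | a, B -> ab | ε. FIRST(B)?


Per alternative of B: FIRST(ab) = {a}; FIRST(ε) = {ε}
FIRST(B) = {a, ε}


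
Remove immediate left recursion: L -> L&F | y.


Left-recursive alternatives: L&F; non-recursive: y
Introduce L': L -> yL', L' -> &FL' | ε


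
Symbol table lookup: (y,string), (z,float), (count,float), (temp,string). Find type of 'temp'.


Lookup 'temp' → type string


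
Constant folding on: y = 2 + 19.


2 + 19 = 21 at compile time
Optimized: y = 21


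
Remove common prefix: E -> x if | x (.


Common prefix: 'x'
Factored: E -> x E', E' -> if | (


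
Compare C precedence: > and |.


'>' is relational (level 7); '|' is bitwise OR (level 3)
Higher level binds tighter
'>' has higher precedence than '|'


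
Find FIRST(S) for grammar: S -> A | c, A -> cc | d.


Per alternative of S: FIRST(A) = {c, d}; FIRST(c) = {c}
FIRST(S) = {c, d}


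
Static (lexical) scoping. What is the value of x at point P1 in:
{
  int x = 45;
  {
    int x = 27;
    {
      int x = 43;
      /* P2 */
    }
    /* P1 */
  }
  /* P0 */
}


x declared in the same block as P1
x = 27


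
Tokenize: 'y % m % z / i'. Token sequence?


Scan left to right, longest-match per lexeme
Tokens: ID(y), OP(%), ID(m), OP(%), ID(z), OP(/), ID(i)


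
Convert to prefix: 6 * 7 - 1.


left-to-right (same/higher precedence on left): tree is (- (* 6 7) 1)
Prefix: - * 6 7 1


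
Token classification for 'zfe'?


Pattern: letter/underscore followed by alphanumerics, not a keyword
Type: IDENTIFIER


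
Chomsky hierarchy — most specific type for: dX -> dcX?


LHS has context (more than one symbol) and |LHS| ≤ |RHS|
Classification: Type 1 (Context-Sensitive)


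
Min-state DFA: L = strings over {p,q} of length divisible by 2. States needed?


Track length mod 2: states 0..1, accept at 0
Minimal DFA: 2 states


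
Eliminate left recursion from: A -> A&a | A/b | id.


Left-recursive alternatives: A&a, A/b; non-recursive: id
Introduce A': A -> idA', A' -> &aA' | /bA' | ε


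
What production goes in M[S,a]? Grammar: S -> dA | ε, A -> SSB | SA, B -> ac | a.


For [S, a]: ε is nullable and 'a' ∈ FOLLOW(S)
Entry: S -> ε


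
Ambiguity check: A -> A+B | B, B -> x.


precedence layered via separate nonterminal B: deterministic
Unambiguous


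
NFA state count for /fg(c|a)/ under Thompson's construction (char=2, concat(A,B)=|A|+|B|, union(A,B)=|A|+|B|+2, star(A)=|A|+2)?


Syntax tree has 4 char leaf(s), 1 union(s), 0 star(s)
chars contribute 4×2 = 8; each union adds +2; each star adds +2
Total: 8 + 2 + 0 = 10 states


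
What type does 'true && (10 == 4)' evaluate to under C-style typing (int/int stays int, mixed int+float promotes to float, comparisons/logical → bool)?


Operand types: bool && bool
Rule: logical operators take bool operands and yield bool
Result type: bool


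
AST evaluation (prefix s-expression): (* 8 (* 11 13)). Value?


Evaluate inner: (* 11 13) = 143
Evaluate root: (* 8 143) = 1144
Result: 1144


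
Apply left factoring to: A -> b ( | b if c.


Common prefix: 'b'
Factored: A -> b A', A' -> ( | if c


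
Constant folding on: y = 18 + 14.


18 + 14 = 32 at compile time
Optimized: y = 32


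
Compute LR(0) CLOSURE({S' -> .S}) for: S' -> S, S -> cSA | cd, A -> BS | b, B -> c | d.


Start: S' -> .S
For each item with dot before a nonterminal B, add B -> .γ for every B-production
Closure: [S' -> .S, S -> .cSA, S -> .cd]


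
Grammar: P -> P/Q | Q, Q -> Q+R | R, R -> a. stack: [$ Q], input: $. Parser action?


lookahead ∉ {+} so Q won't extend; reduce P -> Q
Action: reduce (P -> Q)


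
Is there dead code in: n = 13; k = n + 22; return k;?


n is read by k's definition; k is returned
No dead code


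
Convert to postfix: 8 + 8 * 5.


* has higher precedence, evaluate 8*5 first
Postfix: 8 8 5 * +


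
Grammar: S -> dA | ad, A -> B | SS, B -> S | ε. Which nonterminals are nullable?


A nonterminal is nullable iff some alternative derives ε (directly, or every symbol in it is nullable)
Nullable: {A, B}


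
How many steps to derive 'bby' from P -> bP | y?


Derivation: P => bP => bbP => bby
Steps: 3


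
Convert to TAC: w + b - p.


Break into single-operator statements:
t1 = w + b
t2 = t1 - p


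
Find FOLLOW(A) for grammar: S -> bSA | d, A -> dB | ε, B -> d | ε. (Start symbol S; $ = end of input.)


$ ∈ FOLLOW(S). For each A -> αBβ: add FIRST(β)\{ε} to FOLLOW(B); if β nullable, add FOLLOW(A).
FOLLOW(A) = {$, d}


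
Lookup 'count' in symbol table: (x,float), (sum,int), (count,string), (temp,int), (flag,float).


Lookup 'count' → type string


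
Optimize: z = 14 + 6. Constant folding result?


14 + 6 = 20 at compile time
Optimized: z = 20


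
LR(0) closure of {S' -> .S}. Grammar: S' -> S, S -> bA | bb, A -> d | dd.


Start: S' -> .S
For each item with dot before a nonterminal B, add B -> .γ for every B-production
Closure: [S' -> .S, S -> .bA, S -> .bb]


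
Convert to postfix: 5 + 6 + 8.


Left to right (same or higher precedence on left)
Postfix: 5 6 + 8 +


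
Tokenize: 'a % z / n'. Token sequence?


Scan left to right, longest-match per lexeme
Tokens: ID(a), OP(%), ID(z), OP(/), ID(n)


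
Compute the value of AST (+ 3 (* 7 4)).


Evaluate inner: (* 7 4) = 28
Evaluate root: (+ 3 28) = 31
Result: 31


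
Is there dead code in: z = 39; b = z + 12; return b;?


z is read by b's definition; b is returned
No dead code


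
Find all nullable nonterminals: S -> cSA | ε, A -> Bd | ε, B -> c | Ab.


A nonterminal is nullable iff some alternative derives ε (directly, or every symbol in it is nullable)
Nullable: {A, S}


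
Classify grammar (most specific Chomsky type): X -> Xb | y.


Left-linear: every RHS is a terminal or one nonterminal followed by a terminal
Classification: Type 3 (Regular)


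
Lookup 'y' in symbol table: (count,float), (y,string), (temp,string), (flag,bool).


Lookup 'y' → type string


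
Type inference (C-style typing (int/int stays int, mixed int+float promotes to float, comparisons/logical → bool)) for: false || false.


Operand types: bool || bool
Rule: logical operators take bool operands and yield bool
Result type: bool


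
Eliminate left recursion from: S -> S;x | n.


Left-recursive alternatives: S;x; non-recursive: n
Introduce S': S -> nS', S' -> ;xS' | ε


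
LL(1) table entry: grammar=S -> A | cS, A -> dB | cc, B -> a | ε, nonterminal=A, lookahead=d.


For [A, d]: 'd' ∈ FIRST(dB)
Entry: A -> dB


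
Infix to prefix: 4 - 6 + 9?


left-to-right (same/higher precedence on left): tree is (+ (- 4 6) 9)
Prefix: + - 4 6 9


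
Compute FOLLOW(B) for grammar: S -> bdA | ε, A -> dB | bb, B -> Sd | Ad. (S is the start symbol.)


$ ∈ FOLLOW(S). For each A -> αBβ: add FIRST(β)\{ε} to FOLLOW(B); if β nullable, add FOLLOW(A).
FOLLOW(B) = {$, d}
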